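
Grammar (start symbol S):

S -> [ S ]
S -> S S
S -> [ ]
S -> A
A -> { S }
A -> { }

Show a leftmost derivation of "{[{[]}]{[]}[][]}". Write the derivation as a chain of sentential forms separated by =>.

S => A => {S} => {SS} => {SSS} => {[S]SS} => {[A]SS} => {[{S}]SS} => {[{[]}]SS} => {[{[]}]SSS} => {[{[]}]ASS} => {[{[]}]{S}SS} => {[{[]}]{[]}SS} => {[{[]}]{[]}[]S} => {[{[]}]{[]}[][]}

S => A   [S -> A]
A => {S}   [A -> { S }]
{S} => {SS}   [S -> S S]
{SS} => {SSS}   [S -> S S]
{SSS} => {[S]SS}   [S -> [ S ]]
{[S]SS} => {[A]SS}   [S -> A]
{[A]SS} => {[{S}]SS}   [A -> { S }]
{[{S}]SS} => {[{[]}]SS}   [S -> [ ]]
{[{[]}]SS} => {[{[]}]SSS}   [S -> S S]
{[{[]}]SSS} => {[{[]}]ASS}   [S -> A]
{[{[]}]ASS} => {[{[]}]{S}SS}   [A -> { S }]
{[{[]}]{S}SS} => {[{[]}]{[]}SS}   [S -> [ ]]
{[{[]}]{[]}SS} => {[{[]}]{[]}[]S}   [S -> [ ]]
{[{[]}]{[]}[]S} => {[{[]}]{[]}[][]}   [S -> [ ]]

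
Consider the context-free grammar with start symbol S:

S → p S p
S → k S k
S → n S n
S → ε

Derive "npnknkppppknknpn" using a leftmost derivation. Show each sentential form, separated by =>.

S => nSn => npSpn => npnSnpn => npnkSknpn => npnknSnknpn => npnknkSknknpn => npnknkpSpknknpn => npnknkppSppknknpn => npnknkppppknknpn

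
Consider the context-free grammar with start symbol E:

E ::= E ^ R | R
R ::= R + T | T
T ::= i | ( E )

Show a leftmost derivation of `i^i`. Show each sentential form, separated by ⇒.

E ⇒ E^R   [E ::= E ^ R]
E^R ⇒ R^R   [E ::= R]
R^R ⇒ T^R   [R ::= T]
T^R ⇒ i^R   [T ::= i]
i^R ⇒ i^T   [R ::= T]
i^T ⇒ i^i   [T ::= i]

E ⇒ E^R ⇒ R^R ⇒ T^R ⇒ i^R ⇒ i^T ⇒ i^i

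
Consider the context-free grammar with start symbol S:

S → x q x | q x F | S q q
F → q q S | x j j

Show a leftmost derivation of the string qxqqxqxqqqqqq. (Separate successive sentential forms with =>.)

S => Sqq   [S → S q q]
Sqq => Sqqqq   [S → S q q]
Sqqqq => qxFqqqq   [S → q x F]
qxFqqqq => qxqqSqqqq   [F → q q S]
qxqqSqqqq => qxqqSqqqqqq   [S → S q q]
qxqqSqqqqqq => qxqqxqxqqqqqq   [S → x q x]

S=>Sqq=>Sqqqq=>qxFqqqq=>qxqqSqqqq=>qxqqSqqqqqq=>qxqqxqxqqqqqq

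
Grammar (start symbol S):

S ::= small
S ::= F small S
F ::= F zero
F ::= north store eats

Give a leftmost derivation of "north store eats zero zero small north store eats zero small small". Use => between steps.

S => F small S   [S ::= F small S]
F small S => F zero small S   [F ::= F zero]
F zero small S => F zero zero small S   [F ::= F zero]
F zero zero small S => north store eats zero zero small S   [F ::= north store eats]
north store eats zero zero small S => north store eats zero zero small F small S   [S ::= F small S]
north store eats zero zero small F small S => north store eats zero zero small F zero small S   [F ::= F zero]
north store eats zero zero small F zero small S => north store eats zero zero small north store eats zero small S   [F ::= north store eats]
north store eats zero zero small north store eats zero small S => north store eats zero zero small north store eats zero small small   [S ::= small]

S => F small S => F zero small S => F zero zero small S => north store eats zero zero small S => north store eats zero zero small F small S => north store eats zero zero small F zero small S => north store eats zero zero small north store eats zero small S => north store eats zero zero small north store eats zero small small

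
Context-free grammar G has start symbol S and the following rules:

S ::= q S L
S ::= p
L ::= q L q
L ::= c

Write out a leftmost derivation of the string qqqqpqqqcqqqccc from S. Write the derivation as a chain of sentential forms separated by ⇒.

S⇒qSL⇒qqSLL⇒qqqSLLL⇒qqqqSLLLL⇒qqqqpLLLL⇒qqqqpqLqLLL⇒qqqqpqqLqqLLL⇒qqqqpqqqLqqqLLL⇒qqqqpqqqcqqqLLL⇒qqqqpqqqcqqqcLL⇒qqqqpqqqcqqqccL⇒qqqqpqqqcqqqccc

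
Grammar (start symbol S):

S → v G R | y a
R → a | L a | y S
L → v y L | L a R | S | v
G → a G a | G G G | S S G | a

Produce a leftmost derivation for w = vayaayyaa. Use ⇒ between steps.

S ⇒ vGR ⇒ vaR ⇒ vaLa ⇒ vaLaRa ⇒ vaSaRa ⇒ vayaaRa ⇒ vayaaySa ⇒ vayaayyaa

S ⇒ vGR   [S → v G R]
vGR ⇒ vaR   [G → a]
vaR ⇒ vaLa   [R → L a]
vaLa ⇒ vaLaRa   [L → L a R]
vaLaRa ⇒ vaSaRa   [L → S]
vaSaRa ⇒ vayaaRa   [S → y a]
vayaaRa ⇒ vayaaySa   [R → y S]
vayaaySa ⇒ vayaayyaa   [S → y a]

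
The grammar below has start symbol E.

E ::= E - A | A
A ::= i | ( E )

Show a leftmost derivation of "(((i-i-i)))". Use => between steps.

E => A   [E ::= A]
A => (E)   [A ::= ( E )]
(E) => (A)   [E ::= A]
(A) => ((E))   [A ::= ( E )]
((E)) => ((A))   [E ::= A]
((A)) => (((E)))   [A ::= ( E )]
(((E))) => (((E-A)))   [E ::= E - A]
(((E-A))) => (((E-A-A)))   [E ::= E - A]
(((E-A-A))) => (((A-A-A)))   [E ::= A]
(((A-A-A))) => (((i-A-A)))   [A ::= i]
(((i-A-A))) => (((i-i-A)))   [A ::= i]
(((i-i-A))) => (((i-i-i)))   [A ::= i]

E => A => (E) => (A) => ((E)) => ((A)) => (((E))) => (((E-A))) => (((E-A-A))) => (((A-A-A))) => (((i-A-A))) => (((i-i-A))) => (((i-i-i)))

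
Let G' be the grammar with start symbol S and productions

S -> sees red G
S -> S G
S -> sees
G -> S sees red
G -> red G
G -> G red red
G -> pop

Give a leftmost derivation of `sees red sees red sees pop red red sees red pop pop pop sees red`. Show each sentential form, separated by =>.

S => sees red G => sees red S sees red => sees red S G sees red => sees red S G G sees red => sees red S G G G sees red => sees red sees red G G G G sees red => sees red sees red S sees red G G G sees red => sees red sees red S G sees red G G G sees red => sees red sees red sees G sees red G G G sees red => sees red sees red sees G red red sees red G G G sees red => sees red sees red sees pop red red sees red G G G sees red => sees red sees red sees pop red red sees red pop G G sees red => sees red sees red sees pop red red sees red pop pop G sees red => sees red sees red sees pop red red sees red pop pop pop sees red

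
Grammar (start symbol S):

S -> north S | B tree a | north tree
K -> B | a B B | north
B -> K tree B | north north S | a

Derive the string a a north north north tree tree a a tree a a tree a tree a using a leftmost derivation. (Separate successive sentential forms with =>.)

S => B tree a => K tree B tree a => a B B tree B tree a => a K tree B B tree B tree a => a a B B tree B B tree B tree a => a a K tree B B tree B B tree B tree a => a a B tree B B tree B B tree B tree a => a a north north S tree B B tree B B tree B tree a => a a north north north tree tree B B tree B B tree B tree a => a a north north north tree tree a B tree B B tree B tree a => a a north north north tree tree a a tree B B tree B tree a => a a north north north tree tree a a tree a B tree B tree a => a a north north north tree tree a a tree a a tree B tree a => a a north north north tree tree a a tree a a tree a tree a

S => B tree a   [S -> B tree a]
B tree a => K tree B tree a   [B -> K tree B]
K tree B tree a => a B B tree B tree a   [K -> a B B]
a B B tree B tree a => a K tree B B tree B tree a   [B -> K tree B]
a K tree B B tree B tree a => a a B B tree B B tree B tree a   [K -> a B B]
a a B B tree B B tree B tree a => a a K tree B B tree B B tree B tree a   [B -> K tree B]
a a K tree B B tree B B tree B tree a => a a B tree B B tree B B tree B tree a   [K -> B]
a a B tree B B tree B B tree B tree a => a a north north S tree B B tree B B tree B tree a   [B -> north north S]
a a north north S tree B B tree B B tree B tree a => a a north north north tree tree B B tree B B tree B tree a   [S -> north tree]
a a north north north tree tree B B tree B B tree B tree a => a a north north north tree tree a B tree B B tree B tree a   [B -> a]
a a north north north tree tree a B tree B B tree B tree a => a a north north north tree tree a a tree B B tree B tree a   [B -> a]
a a north north north tree tree a a tree B B tree B tree a => a a north north north tree tree a a tree a B tree B tree a   [B -> a]
a a north north north tree tree a a tree a B tree B tree a => a a north north north tree tree a a tree a a tree B tree a   [B -> a]
a a north north north tree tree a a tree a a tree B tree a => a a north north north tree tree a a tree a a tree a tree a   [B -> a]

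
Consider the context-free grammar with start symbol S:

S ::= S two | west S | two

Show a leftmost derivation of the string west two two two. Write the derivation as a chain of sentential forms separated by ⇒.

S ⇒ S two ⇒ west S two ⇒ west S two two ⇒ west two two two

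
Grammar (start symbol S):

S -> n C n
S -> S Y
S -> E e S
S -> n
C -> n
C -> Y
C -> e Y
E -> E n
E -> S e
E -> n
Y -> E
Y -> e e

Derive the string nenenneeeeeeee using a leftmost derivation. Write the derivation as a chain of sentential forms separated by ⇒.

S ⇒ SY ⇒ EeSY ⇒ neSY ⇒ neSYY ⇒ neSYYY ⇒ neSYYYY ⇒ nenCnYYYY ⇒ neneYnYYYY ⇒ neneEnYYYY ⇒ nenennYYYY ⇒ nenenneeYYY ⇒ nenenneeeeYY ⇒ nenenneeeeeeY ⇒ nenenneeeeeeee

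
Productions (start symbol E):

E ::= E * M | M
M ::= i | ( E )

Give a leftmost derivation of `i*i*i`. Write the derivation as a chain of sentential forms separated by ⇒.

E ⇒ E*M ⇒ E*M*M ⇒ M*M*M ⇒ i*M*M ⇒ i*i*M ⇒ i*i*i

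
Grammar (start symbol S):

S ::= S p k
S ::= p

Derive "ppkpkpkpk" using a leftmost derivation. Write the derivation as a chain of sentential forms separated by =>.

S=>Spk=>Spkpk=>Spkpkpk=>Spkpkpkpk=>ppkpkpkpk

S => Spk   [S ::= S p k]
Spk => Spkpk   [S ::= S p k]
Spkpk => Spkpkpk   [S ::= S p k]
Spkpkpk => Spkpkpkpk   [S ::= S p k]
Spkpkpkpk => ppkpkpkpk   [S ::= p]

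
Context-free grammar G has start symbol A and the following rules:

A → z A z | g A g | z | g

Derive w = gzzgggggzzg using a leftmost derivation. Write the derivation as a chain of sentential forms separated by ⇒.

A⇒gAg⇒gzAzg⇒gzzAzzg⇒gzzgAgzzg⇒gzzggAggzzg⇒gzzgggggzzg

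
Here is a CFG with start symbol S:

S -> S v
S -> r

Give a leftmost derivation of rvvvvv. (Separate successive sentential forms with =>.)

S=>Sv=>Svv=>Svvv=>Svvvv=>Svvvvv=>rvvvvv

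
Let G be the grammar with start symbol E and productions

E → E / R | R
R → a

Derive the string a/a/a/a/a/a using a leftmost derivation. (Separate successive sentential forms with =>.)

E => E/R => E/R/R => E/R/R/R => E/R/R/R/R => E/R/R/R/R/R => R/R/R/R/R/R => a/R/R/R/R/R => a/a/R/R/R/R => a/a/a/R/R/R => a/a/a/a/R/R => a/a/a/a/a/R => a/a/a/a/a/a

E => E/R   [E → E / R]
E/R => E/R/R   [E → E / R]
E/R/R => E/R/R/R   [E → E / R]
E/R/R/R => E/R/R/R/R   [E → E / R]
E/R/R/R/R => E/R/R/R/R/R   [E → E / R]
E/R/R/R/R/R => R/R/R/R/R/R   [E → R]
R/R/R/R/R/R => a/R/R/R/R/R   [R → a]
a/R/R/R/R/R => a/a/R/R/R/R   [R → a]
a/a/R/R/R/R => a/a/a/R/R/R   [R → a]
a/a/a/R/R/R => a/a/a/a/R/R   [R → a]
a/a/a/a/R/R => a/a/a/a/a/R   [R → a]
a/a/a/a/a/R => a/a/a/a/a/a   [R → a]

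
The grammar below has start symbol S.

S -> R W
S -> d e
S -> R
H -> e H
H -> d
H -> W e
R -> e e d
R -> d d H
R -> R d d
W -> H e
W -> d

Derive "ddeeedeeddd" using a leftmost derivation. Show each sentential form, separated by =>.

S => RW => RddW => ddHddW => ddeHddW => ddeeHddW => ddeeWeddW => ddeeHeeddW => ddeeeHeeddW => ddeeedeeddW => ddeeedeeddd

S => RW   [S -> R W]
RW => RddW   [R -> R d d]
RddW => ddHddW   [R -> d d H]
ddHddW => ddeHddW   [H -> e H]
ddeHddW => ddeeHddW   [H -> e H]
ddeeHddW => ddeeWeddW   [H -> W e]
ddeeWeddW => ddeeHeeddW   [W -> H e]
ddeeHeeddW => ddeeeHeeddW   [H -> e H]
ddeeeHeeddW => ddeeedeeddW   [H -> d]
ddeeedeeddW => ddeeedeeddd   [W -> d]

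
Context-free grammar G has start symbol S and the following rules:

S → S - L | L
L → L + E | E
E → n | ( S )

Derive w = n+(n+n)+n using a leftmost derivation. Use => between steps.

S => L => L+E => L+E+E => E+E+E => n+E+E => n+(S)+E => n+(L)+E => n+(L+E)+E => n+(E+E)+E => n+(n+E)+E => n+(n+n)+E => n+(n+n)+n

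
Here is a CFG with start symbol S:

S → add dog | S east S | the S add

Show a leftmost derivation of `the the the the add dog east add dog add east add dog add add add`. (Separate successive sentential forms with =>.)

S => the S add => the the S add add => the the the S add add add => the the the S east S add add add => the the the the S add east S add add add => the the the the S east S add east S add add add => the the the the add dog east S add east S add add add => the the the the add dog east add dog add east S add add add => the the the the add dog east add dog add east add dog add add add

S => the S add   [S → the S add]
the S add => the the S add add   [S → the S add]
the the S add add => the the the S add add add   [S → the S add]
the the the S add add add => the the the S east S add add add   [S → S east S]
the the the S east S add add add => the the the the S add east S add add add   [S → the S add]
the the the the S add east S add add add => the the the the S east S add east S add add add   [S → S east S]
the the the the S east S add east S add add add => the the the the add dog east S add east S add add add   [S → add dog]
the the the the add dog east S add east S add add add => the the the the add dog east add dog add east S add add add   [S → add dog]
the the the the add dog east add dog add east S add add add => the the the the add dog east add dog add east add dog add add add   [S → add dog]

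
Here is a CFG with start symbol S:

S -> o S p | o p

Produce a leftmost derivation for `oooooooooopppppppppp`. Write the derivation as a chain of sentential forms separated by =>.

S => oSp   [S -> o S p]
oSp => ooSpp   [S -> o S p]
ooSpp => oooSppp   [S -> o S p]
oooSppp => ooooSpppp   [S -> o S p]
ooooSpppp => oooooSppppp   [S -> o S p]
oooooSppppp => ooooooSpppppp   [S -> o S p]
ooooooSpppppp => oooooooSppppppp   [S -> o S p]
oooooooSppppppp => ooooooooSpppppppp   [S -> o S p]
ooooooooSpppppppp => oooooooooSppppppppp   [S -> o S p]
oooooooooSppppppppp => oooooooooopppppppppp   [S -> o p]

S => oSp => ooSpp => oooSppp => ooooSpppp => oooooSppppp => ooooooSpppppp => oooooooSppppppp => ooooooooSpppppppp => oooooooooSppppppppp => oooooooooopppppppppp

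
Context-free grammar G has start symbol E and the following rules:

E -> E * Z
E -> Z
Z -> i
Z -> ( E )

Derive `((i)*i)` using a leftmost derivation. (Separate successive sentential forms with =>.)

E => Z => (E) => (E*Z) => (Z*Z) => ((E)*Z) => ((Z)*Z) => ((i)*Z) => ((i)*i)

E => Z   [E -> Z]
Z => (E)   [Z -> ( E )]
(E) => (E*Z)   [E -> E * Z]
(E*Z) => (Z*Z)   [E -> Z]
(Z*Z) => ((E)*Z)   [Z -> ( E )]
((E)*Z) => ((Z)*Z)   [E -> Z]
((Z)*Z) => ((i)*Z)   [Z -> i]
((i)*Z) => ((i)*i)   [Z -> i]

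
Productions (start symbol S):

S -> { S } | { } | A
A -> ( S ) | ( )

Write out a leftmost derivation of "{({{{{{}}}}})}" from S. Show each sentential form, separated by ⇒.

S ⇒ {S} ⇒ {A} ⇒ {(S)} ⇒ {({S})} ⇒ {({{S}})} ⇒ {({{{S}}})} ⇒ {({{{{S}}}})} ⇒ {({{{{{}}}}})}

S ⇒ {S}   [S -> { S }]
{S} ⇒ {A}   [S -> A]
{A} ⇒ {(S)}   [A -> ( S )]
{(S)} ⇒ {({S})}   [S -> { S }]
{({S})} ⇒ {({{S}})}   [S -> { S }]
{({{S}})} ⇒ {({{{S}}})}   [S -> { S }]
{({{{S}}})} ⇒ {({{{{S}}}})}   [S -> { S }]
{({{{{S}}}})} ⇒ {({{{{{}}}}})}   [S -> { }]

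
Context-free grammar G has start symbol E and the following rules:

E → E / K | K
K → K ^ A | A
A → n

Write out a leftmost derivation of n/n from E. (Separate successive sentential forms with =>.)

E => E/K   [E → E / K]
E/K => K/K   [E → K]
K/K => A/K   [K → A]
A/K => n/K   [A → n]
n/K => n/A   [K → A]
n/A => n/n   [A → n]

E=>E/K=>K/K=>A/K=>n/K=>n/A=>n/n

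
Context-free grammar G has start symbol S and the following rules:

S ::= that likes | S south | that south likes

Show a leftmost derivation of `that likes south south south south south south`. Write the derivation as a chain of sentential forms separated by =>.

S => S south => S south south => S south south south => S south south south south => S south south south south south => S south south south south south south => that likes south south south south south south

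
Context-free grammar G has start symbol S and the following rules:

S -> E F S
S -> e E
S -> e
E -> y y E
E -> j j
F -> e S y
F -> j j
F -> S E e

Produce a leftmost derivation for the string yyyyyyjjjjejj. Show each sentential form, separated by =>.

S=>EFS=>yyEFS=>yyyyEFS=>yyyyyyEFS=>yyyyyyjjFS=>yyyyyyjjjjS=>yyyyyyjjjjeE=>yyyyyyjjjjejj

S => EFS   [S -> E F S]
EFS => yyEFS   [E -> y y E]
yyEFS => yyyyEFS   [E -> y y E]
yyyyEFS => yyyyyyEFS   [E -> y y E]
yyyyyyEFS => yyyyyyjjFS   [E -> j j]
yyyyyyjjFS => yyyyyyjjjjS   [F -> j j]
yyyyyyjjjjS => yyyyyyjjjjeE   [S -> e E]
yyyyyyjjjjeE => yyyyyyjjjjejj   [E -> j j]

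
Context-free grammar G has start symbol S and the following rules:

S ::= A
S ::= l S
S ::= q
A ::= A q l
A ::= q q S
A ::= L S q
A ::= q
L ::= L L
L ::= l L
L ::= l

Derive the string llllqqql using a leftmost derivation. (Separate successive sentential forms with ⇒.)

S ⇒ A ⇒ Aql ⇒ LSqql ⇒ lLSqql ⇒ llLSqql ⇒ lllLSqql ⇒ llllSqql ⇒ llllqqql

S ⇒ A   [S ::= A]
A ⇒ Aql   [A ::= A q l]
Aql ⇒ LSqql   [A ::= L S q]
LSqql ⇒ lLSqql   [L ::= l L]
lLSqql ⇒ llLSqql   [L ::= l L]
llLSqql ⇒ lllLSqql   [L ::= l L]
lllLSqql ⇒ llllSqql   [L ::= l]
llllSqql ⇒ llllqqql   [S ::= q]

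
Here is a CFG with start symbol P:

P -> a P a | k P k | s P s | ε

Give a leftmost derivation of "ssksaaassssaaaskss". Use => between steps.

P => sPs => ssPss => sskPkss => ssksPskss => ssksaPaskss => ssksaaPaaskss => ssksaaaPaaaskss => ssksaaasPsaaaskss => ssksaaassPssaaaskss => ssksaaassssaaaskss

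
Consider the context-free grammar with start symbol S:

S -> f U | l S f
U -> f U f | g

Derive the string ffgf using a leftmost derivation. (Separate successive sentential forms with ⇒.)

S ⇒ fU   [S -> f U]
fU ⇒ ffUf   [U -> f U f]
ffUf ⇒ ffgf   [U -> g]

S ⇒ fU ⇒ ffUf ⇒ ffgf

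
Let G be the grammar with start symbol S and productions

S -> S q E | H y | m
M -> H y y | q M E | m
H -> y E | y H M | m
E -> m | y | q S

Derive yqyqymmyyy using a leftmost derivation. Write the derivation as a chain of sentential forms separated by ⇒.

S⇒Hy⇒yEy⇒yqSy⇒yqHyy⇒yqyEyy⇒yqyqSyy⇒yqyqHyyy⇒yqyqyHMyyy⇒yqyqymMyyy⇒yqyqymmyyy

S ⇒ Hy   [S -> H y]
Hy ⇒ yEy   [H -> y E]
yEy ⇒ yqSy   [E -> q S]
yqSy ⇒ yqHyy   [S -> H y]
yqHyy ⇒ yqyEyy   [H -> y E]
yqyEyy ⇒ yqyqSyy   [E -> q S]
yqyqSyy ⇒ yqyqHyyy   [S -> H y]
yqyqHyyy ⇒ yqyqyHMyyy   [H -> y H M]
yqyqyHMyyy ⇒ yqyqymMyyy   [H -> m]
yqyqymMyyy ⇒ yqyqymmyyy   [M -> m]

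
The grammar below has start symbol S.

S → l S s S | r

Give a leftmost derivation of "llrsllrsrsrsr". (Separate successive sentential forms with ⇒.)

S ⇒ lSsS ⇒ llSsSsS ⇒ llrsSsS ⇒ llrslSsSsS ⇒ llrsllSsSsSsS ⇒ llrsllrsSsSsS ⇒ llrsllrsrsSsS ⇒ llrsllrsrsrsS ⇒ llrsllrsrsrsr

S ⇒ lSsS   [S → l S s S]
lSsS ⇒ llSsSsS   [S → l S s S]
llSsSsS ⇒ llrsSsS   [S → r]
llrsSsS ⇒ llrslSsSsS   [S → l S s S]
llrslSsSsS ⇒ llrsllSsSsSsS   [S → l S s S]
llrsllSsSsSsS ⇒ llrsllrsSsSsS   [S → r]
llrsllrsSsSsS ⇒ llrsllrsrsSsS   [S → r]
llrsllrsrsSsS ⇒ llrsllrsrsrsS   [S → r]
llrsllrsrsrsS ⇒ llrsllrsrsrsr   [S → r]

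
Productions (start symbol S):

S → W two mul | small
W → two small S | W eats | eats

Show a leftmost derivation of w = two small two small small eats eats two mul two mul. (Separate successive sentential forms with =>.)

S => W two mul   [S → W two mul]
W two mul => two small S two mul   [W → two small S]
two small S two mul => two small W two mul two mul   [S → W two mul]
two small W two mul two mul => two small W eats two mul two mul   [W → W eats]
two small W eats two mul two mul => two small W eats eats two mul two mul   [W → W eats]
two small W eats eats two mul two mul => two small two small S eats eats two mul two mul   [W → two small S]
two small two small S eats eats two mul two mul => two small two small small eats eats two mul two mul   [S → small]

S => W two mul => two small S two mul => two small W two mul two mul => two small W eats two mul two mul => two small W eats eats two mul two mul => two small two small S eats eats two mul two mul => two small two small small eats eats two mul two mul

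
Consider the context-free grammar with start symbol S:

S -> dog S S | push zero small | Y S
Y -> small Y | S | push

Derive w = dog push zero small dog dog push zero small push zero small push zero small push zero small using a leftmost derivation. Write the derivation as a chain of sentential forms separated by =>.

S => dog S S => dog push zero small S => dog push zero small dog S S => dog push zero small dog dog S S S => dog push zero small dog dog push zero small S S => dog push zero small dog dog push zero small Y S S => dog push zero small dog dog push zero small S S S => dog push zero small dog dog push zero small push zero small S S => dog push zero small dog dog push zero small push zero small push zero small S => dog push zero small dog dog push zero small push zero small push zero small push zero small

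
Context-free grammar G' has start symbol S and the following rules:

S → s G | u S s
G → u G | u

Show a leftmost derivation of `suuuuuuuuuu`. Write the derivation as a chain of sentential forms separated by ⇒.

S ⇒ sG   [S → s G]
sG ⇒ suG   [G → u G]
suG ⇒ suuG   [G → u G]
suuG ⇒ suuuG   [G → u G]
suuuG ⇒ suuuuG   [G → u G]
suuuuG ⇒ suuuuuG   [G → u G]
suuuuuG ⇒ suuuuuuG   [G → u G]
suuuuuuG ⇒ suuuuuuuG   [G → u G]
suuuuuuuG ⇒ suuuuuuuuG   [G → u G]
suuuuuuuuG ⇒ suuuuuuuuuG   [G → u G]
suuuuuuuuuG ⇒ suuuuuuuuuu   [G → u]

S ⇒ sG ⇒ suG ⇒ suuG ⇒ suuuG ⇒ suuuuG ⇒ suuuuuG ⇒ suuuuuuG ⇒ suuuuuuuG ⇒ suuuuuuuuG ⇒ suuuuuuuuuG ⇒ suuuuuuuuuu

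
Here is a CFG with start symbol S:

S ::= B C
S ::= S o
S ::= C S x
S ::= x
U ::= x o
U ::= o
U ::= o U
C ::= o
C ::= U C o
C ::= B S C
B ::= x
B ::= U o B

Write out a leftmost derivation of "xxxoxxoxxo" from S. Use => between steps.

S => So   [S ::= S o]
So => CSxo   [S ::= C S x]
CSxo => BSCSxo   [C ::= B S C]
BSCSxo => xSCSxo   [B ::= x]
xSCSxo => xCSxCSxo   [S ::= C S x]
xCSxCSxo => xBSCSxCSxo   [C ::= B S C]
xBSCSxCSxo => xxSCSxCSxo   [B ::= x]
xxSCSxCSxo => xxxCSxCSxo   [S ::= x]
xxxCSxCSxo => xxxoSxCSxo   [C ::= o]
xxxoSxCSxo => xxxoxxCSxo   [S ::= x]
xxxoxxCSxo => xxxoxxoSxo   [C ::= o]
xxxoxxoSxo => xxxoxxoxxo   [S ::= x]

S=>So=>CSxo=>BSCSxo=>xSCSxo=>xCSxCSxo=>xBSCSxCSxo=>xxSCSxCSxo=>xxxCSxCSxo=>xxxoSxCSxo=>xxxoxxCSxo=>xxxoxxoSxo=>xxxoxxoxxo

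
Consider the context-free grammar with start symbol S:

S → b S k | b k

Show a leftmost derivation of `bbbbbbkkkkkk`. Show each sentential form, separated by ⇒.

S⇒bSk⇒bbSkk⇒bbbSkkk⇒bbbbSkkkk⇒bbbbbSkkkkk⇒bbbbbbkkkkkk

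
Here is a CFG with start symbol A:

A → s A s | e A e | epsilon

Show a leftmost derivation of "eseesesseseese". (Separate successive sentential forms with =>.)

A => eAe   [A → e A e]
eAe => esAse   [A → s A s]
esAse => eseAese   [A → e A e]
eseAese => eseeAeese   [A → e A e]
eseeAeese => eseesAseese   [A → s A s]
eseesAseese => eseeseAeseese   [A → e A e]
eseeseAeseese => eseesesAseseese   [A → s A s]
eseesesAseseese => eseesesseseese   [A → epsilon]

A => eAe => esAse => eseAese => eseeAeese => eseesAseese => eseeseAeseese => eseesesAseseese => eseesesseseese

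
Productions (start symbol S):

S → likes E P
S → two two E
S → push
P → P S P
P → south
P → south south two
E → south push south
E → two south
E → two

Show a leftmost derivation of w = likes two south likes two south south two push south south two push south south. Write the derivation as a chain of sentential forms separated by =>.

S => likes E P => likes two P => likes two P S P => likes two south S P => likes two south likes E P P => likes two south likes two P P => likes two south likes two P S P P => likes two south likes two P S P S P P => likes two south likes two south south two S P S P P => likes two south likes two south south two push P S P P => likes two south likes two south south two push south south two S P P => likes two south likes two south south two push south south two push P P => likes two south likes two south south two push south south two push south P => likes two south likes two south south two push south south two push south south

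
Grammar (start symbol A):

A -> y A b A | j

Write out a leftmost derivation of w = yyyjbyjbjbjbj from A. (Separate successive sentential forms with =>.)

A => yAbA   [A -> y A b A]
yAbA => yyAbAbA   [A -> y A b A]
yyAbAbA => yyyAbAbAbA   [A -> y A b A]
yyyAbAbAbA => yyyjbAbAbA   [A -> j]
yyyjbAbAbA => yyyjbyAbAbAbA   [A -> y A b A]
yyyjbyAbAbAbA => yyyjbyjbAbAbA   [A -> j]
yyyjbyjbAbAbA => yyyjbyjbjbAbA   [A -> j]
yyyjbyjbjbAbA => yyyjbyjbjbjbA   [A -> j]
yyyjbyjbjbjbA => yyyjbyjbjbjbj   [A -> j]

A=>yAbA=>yyAbAbA=>yyyAbAbAbA=>yyyjbAbAbA=>yyyjbyAbAbAbA=>yyyjbyjbAbAbA=>yyyjbyjbjbAbA=>yyyjbyjbjbjbA=>yyyjbyjbjbjbj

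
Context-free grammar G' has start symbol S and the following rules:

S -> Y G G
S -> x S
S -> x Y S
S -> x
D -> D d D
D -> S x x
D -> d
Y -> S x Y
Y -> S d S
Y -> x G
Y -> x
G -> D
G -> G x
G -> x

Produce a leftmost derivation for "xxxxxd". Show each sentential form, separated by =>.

S=>xS=>xYGG=>xxGGG=>xxxGG=>xxxGxG=>xxxxxG=>xxxxxD=>xxxxxd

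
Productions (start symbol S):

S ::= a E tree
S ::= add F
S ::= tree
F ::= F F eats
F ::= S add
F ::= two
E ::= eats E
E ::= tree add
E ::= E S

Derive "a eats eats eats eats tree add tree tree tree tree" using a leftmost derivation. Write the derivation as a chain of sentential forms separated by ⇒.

S ⇒ a E tree   [S ::= a E tree]
a E tree ⇒ a E S tree   [E ::= E S]
a E S tree ⇒ a E S S tree   [E ::= E S]
a E S S tree ⇒ a eats E S S tree   [E ::= eats E]
a eats E S S tree ⇒ a eats eats E S S tree   [E ::= eats E]
a eats eats E S S tree ⇒ a eats eats E S S S tree   [E ::= E S]
a eats eats E S S S tree ⇒ a eats eats eats E S S S tree   [E ::= eats E]
a eats eats eats E S S S tree ⇒ a eats eats eats eats E S S S tree   [E ::= eats E]
a eats eats eats eats E S S S tree ⇒ a eats eats eats eats tree add S S S tree   [E ::= tree add]
a eats eats eats eats tree add S S S tree ⇒ a eats eats eats eats tree add tree S S tree   [S ::= tree]
a eats eats eats eats tree add tree S S tree ⇒ a eats eats eats eats tree add tree tree S tree   [S ::= tree]
a eats eats eats eats tree add tree tree S tree ⇒ a eats eats eats eats tree add tree tree tree tree   [S ::= tree]

S ⇒ a E tree ⇒ a E S tree ⇒ a E S S tree ⇒ a eats E S S tree ⇒ a eats eats E S S tree ⇒ a eats eats E S S S tree ⇒ a eats eats eats E S S S tree ⇒ a eats eats eats eats E S S S tree ⇒ a eats eats eats eats tree add S S S tree ⇒ a eats eats eats eats tree add tree S S tree ⇒ a eats eats eats eats tree add tree tree S tree ⇒ a eats eats eats eats tree add tree tree tree tree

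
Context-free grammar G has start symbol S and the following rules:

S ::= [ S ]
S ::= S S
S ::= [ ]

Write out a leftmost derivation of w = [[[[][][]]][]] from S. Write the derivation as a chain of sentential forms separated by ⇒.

S ⇒ [S] ⇒ [SS] ⇒ [[S]S] ⇒ [[[S]]S] ⇒ [[[SS]]S] ⇒ [[[SSS]]S] ⇒ [[[[]SS]]S] ⇒ [[[[][]S]]S] ⇒ [[[[][][]]]S] ⇒ [[[[][][]]][]]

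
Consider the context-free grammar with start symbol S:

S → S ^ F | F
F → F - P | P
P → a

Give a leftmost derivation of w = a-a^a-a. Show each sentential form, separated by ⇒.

S ⇒ S^F ⇒ F^F ⇒ F-P^F ⇒ P-P^F ⇒ a-P^F ⇒ a-a^F ⇒ a-a^F-P ⇒ a-a^P-P ⇒ a-a^a-P ⇒ a-a^a-a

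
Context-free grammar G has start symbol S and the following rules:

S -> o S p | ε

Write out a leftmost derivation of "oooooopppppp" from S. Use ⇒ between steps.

S ⇒ oSp   [S -> o S p]
oSp ⇒ ooSpp   [S -> o S p]
ooSpp ⇒ oooSppp   [S -> o S p]
oooSppp ⇒ ooooSpppp   [S -> o S p]
ooooSpppp ⇒ oooooSppppp   [S -> o S p]
oooooSppppp ⇒ ooooooSpppppp   [S -> o S p]
ooooooSpppppp ⇒ oooooopppppp   [S -> ε]

S ⇒ oSp ⇒ ooSpp ⇒ oooSppp ⇒ ooooSpppp ⇒ oooooSppppp ⇒ ooooooSpppppp ⇒ oooooopppppp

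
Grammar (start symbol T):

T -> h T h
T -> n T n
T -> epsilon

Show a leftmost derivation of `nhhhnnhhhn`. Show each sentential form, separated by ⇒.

T ⇒ nTn ⇒ nhThn ⇒ nhhThhn ⇒ nhhhThhhn ⇒ nhhhnTnhhhn ⇒ nhhhnnhhhn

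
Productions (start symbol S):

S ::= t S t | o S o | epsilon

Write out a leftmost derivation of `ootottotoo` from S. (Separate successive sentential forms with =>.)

S => oSo   [S ::= o S o]
oSo => ooSoo   [S ::= o S o]
ooSoo => ootStoo   [S ::= t S t]
ootStoo => ootoSotoo   [S ::= o S o]
ootoSotoo => oototStotoo   [S ::= t S t]
oototStotoo => ootottotoo   [S ::= epsilon]

S => oSo => ooSoo => ootStoo => ootoSotoo => oototStotoo => ootottotoo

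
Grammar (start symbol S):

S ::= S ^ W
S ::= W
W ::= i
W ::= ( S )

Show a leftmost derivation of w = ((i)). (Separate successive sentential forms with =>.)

S => W   [S ::= W]
W => (S)   [W ::= ( S )]
(S) => (W)   [S ::= W]
(W) => ((S))   [W ::= ( S )]
((S)) => ((W))   [S ::= W]
((W)) => ((i))   [W ::= i]

S=>W=>(S)=>(W)=>((S))=>((W))=>((i))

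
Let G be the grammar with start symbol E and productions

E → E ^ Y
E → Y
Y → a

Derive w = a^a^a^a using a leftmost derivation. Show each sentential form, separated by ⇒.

E⇒E^Y⇒E^Y^Y⇒E^Y^Y^Y⇒Y^Y^Y^Y⇒a^Y^Y^Y⇒a^a^Y^Y⇒a^a^a^Y⇒a^a^a^a

E ⇒ E^Y   [E → E ^ Y]
E^Y ⇒ E^Y^Y   [E → E ^ Y]
E^Y^Y ⇒ E^Y^Y^Y   [E → E ^ Y]
E^Y^Y^Y ⇒ Y^Y^Y^Y   [E → Y]
Y^Y^Y^Y ⇒ a^Y^Y^Y   [Y → a]
a^Y^Y^Y ⇒ a^a^Y^Y   [Y → a]
a^a^Y^Y ⇒ a^a^a^Y   [Y → a]
a^a^a^Y ⇒ a^a^a^a   [Y → a]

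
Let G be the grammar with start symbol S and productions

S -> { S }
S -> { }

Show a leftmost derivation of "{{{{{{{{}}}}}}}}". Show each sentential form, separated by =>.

S => {S} => {{S}} => {{{S}}} => {{{{S}}}} => {{{{{S}}}}} => {{{{{{S}}}}}} => {{{{{{{S}}}}}}} => {{{{{{{{}}}}}}}}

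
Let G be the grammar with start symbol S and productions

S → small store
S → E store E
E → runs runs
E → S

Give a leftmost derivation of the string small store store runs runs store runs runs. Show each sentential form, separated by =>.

S => E store E   [S → E store E]
E store E => S store E   [E → S]
S store E => E store E store E   [S → E store E]
E store E store E => S store E store E   [E → S]
S store E store E => small store store E store E   [S → small store]
small store store E store E => small store store runs runs store E   [E → runs runs]
small store store runs runs store E => small store store runs runs store runs runs   [E → runs runs]

S => E store E => S store E => E store E store E => S store E store E => small store store E store E => small store store runs runs store E => small store store runs runs store runs runs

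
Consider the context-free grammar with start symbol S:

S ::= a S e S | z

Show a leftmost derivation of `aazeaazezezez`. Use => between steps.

S => aSeS   [S ::= a S e S]
aSeS => aaSeSeS   [S ::= a S e S]
aaSeSeS => aazeSeS   [S ::= z]
aazeSeS => aazeaSeSeS   [S ::= a S e S]
aazeaSeSeS => aazeaaSeSeSeS   [S ::= a S e S]
aazeaaSeSeSeS => aazeaazeSeSeS   [S ::= z]
aazeaazeSeSeS => aazeaazezeSeS   [S ::= z]
aazeaazezeSeS => aazeaazezezeS   [S ::= z]
aazeaazezezeS => aazeaazezezez   [S ::= z]

S => aSeS => aaSeSeS => aazeSeS => aazeaSeSeS => aazeaaSeSeSeS => aazeaazeSeSeS => aazeaazezeSeS => aazeaazezezeS => aazeaazezezez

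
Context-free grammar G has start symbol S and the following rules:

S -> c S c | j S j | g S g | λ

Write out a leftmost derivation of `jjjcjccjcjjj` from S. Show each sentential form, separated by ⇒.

S ⇒ jSj   [S -> j S j]
jSj ⇒ jjSjj   [S -> j S j]
jjSjj ⇒ jjjSjjj   [S -> j S j]
jjjSjjj ⇒ jjjcScjjj   [S -> c S c]
jjjcScjjj ⇒ jjjcjSjcjjj   [S -> j S j]
jjjcjSjcjjj ⇒ jjjcjcScjcjjj   [S -> c S c]
jjjcjcScjcjjj ⇒ jjjcjccjcjjj   [S -> λ]

S ⇒ jSj ⇒ jjSjj ⇒ jjjSjjj ⇒ jjjcScjjj ⇒ jjjcjSjcjjj ⇒ jjjcjcScjcjjj ⇒ jjjcjccjcjjj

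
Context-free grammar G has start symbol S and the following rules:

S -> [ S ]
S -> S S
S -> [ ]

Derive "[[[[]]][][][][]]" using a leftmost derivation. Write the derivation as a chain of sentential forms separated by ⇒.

S ⇒ [S] ⇒ [SS] ⇒ [SSS] ⇒ [SSSS] ⇒ [SSSSS] ⇒ [[S]SSSS] ⇒ [[[S]]SSSS] ⇒ [[[[]]]SSSS] ⇒ [[[[]]][]SSS] ⇒ [[[[]]][][]SS] ⇒ [[[[]]][][][]S] ⇒ [[[[]]][][][][]]

S ⇒ [S]   [S -> [ S ]]
[S] ⇒ [SS]   [S -> S S]
[SS] ⇒ [SSS]   [S -> S S]
[SSS] ⇒ [SSSS]   [S -> S S]
[SSSS] ⇒ [SSSSS]   [S -> S S]
[SSSSS] ⇒ [[S]SSSS]   [S -> [ S ]]
[[S]SSSS] ⇒ [[[S]]SSSS]   [S -> [ S ]]
[[[S]]SSSS] ⇒ [[[[]]]SSSS]   [S -> [ ]]
[[[[]]]SSSS] ⇒ [[[[]]][]SSS]   [S -> [ ]]
[[[[]]][]SSS] ⇒ [[[[]]][][]SS]   [S -> [ ]]
[[[[]]][][]SS] ⇒ [[[[]]][][][]S]   [S -> [ ]]
[[[[]]][][][]S] ⇒ [[[[]]][][][][]]   [S -> [ ]]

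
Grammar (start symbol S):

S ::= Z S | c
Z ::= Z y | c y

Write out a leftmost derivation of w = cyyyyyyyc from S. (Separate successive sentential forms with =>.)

S => ZS   [S ::= Z S]
ZS => ZyS   [Z ::= Z y]
ZyS => ZyyS   [Z ::= Z y]
ZyyS => ZyyyS   [Z ::= Z y]
ZyyyS => ZyyyyS   [Z ::= Z y]
ZyyyyS => ZyyyyyS   [Z ::= Z y]
ZyyyyyS => ZyyyyyyS   [Z ::= Z y]
ZyyyyyyS => cyyyyyyyS   [Z ::= c y]
cyyyyyyyS => cyyyyyyyc   [S ::= c]

S => ZS => ZyS => ZyyS => ZyyyS => ZyyyyS => ZyyyyyS => ZyyyyyyS => cyyyyyyyS => cyyyyyyyc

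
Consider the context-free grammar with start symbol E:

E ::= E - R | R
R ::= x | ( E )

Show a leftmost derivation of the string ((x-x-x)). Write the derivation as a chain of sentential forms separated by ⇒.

E ⇒ R   [E ::= R]
R ⇒ (E)   [R ::= ( E )]
(E) ⇒ (R)   [E ::= R]
(R) ⇒ ((E))   [R ::= ( E )]
((E)) ⇒ ((E-R))   [E ::= E - R]
((E-R)) ⇒ ((E-R-R))   [E ::= E - R]
((E-R-R)) ⇒ ((R-R-R))   [E ::= R]
((R-R-R)) ⇒ ((x-R-R))   [R ::= x]
((x-R-R)) ⇒ ((x-x-R))   [R ::= x]
((x-x-R)) ⇒ ((x-x-x))   [R ::= x]

E⇒R⇒(E)⇒(R)⇒((E))⇒((E-R))⇒((E-R-R))⇒((R-R-R))⇒((x-R-R))⇒((x-x-R))⇒((x-x-x))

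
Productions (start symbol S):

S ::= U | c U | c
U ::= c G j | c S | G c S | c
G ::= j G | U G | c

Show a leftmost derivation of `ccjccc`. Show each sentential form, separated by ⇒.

S ⇒ U ⇒ cS ⇒ cU ⇒ cGcS ⇒ cUGcS ⇒ ccGcS ⇒ ccjGcS ⇒ ccjccS ⇒ ccjccc

S ⇒ U   [S ::= U]
U ⇒ cS   [U ::= c S]
cS ⇒ cU   [S ::= U]
cU ⇒ cGcS   [U ::= G c S]
cGcS ⇒ cUGcS   [G ::= U G]
cUGcS ⇒ ccGcS   [U ::= c]
ccGcS ⇒ ccjGcS   [G ::= j G]
ccjGcS ⇒ ccjccS   [G ::= c]
ccjccS ⇒ ccjccc   [S ::= c]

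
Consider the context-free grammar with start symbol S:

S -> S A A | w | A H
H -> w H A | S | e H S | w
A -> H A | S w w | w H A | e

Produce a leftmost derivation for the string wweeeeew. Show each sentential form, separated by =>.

S => AH => wHAH => wSAH => wSAAAH => wSAAAAAH => wwAAAAAH => wweAAAAH => wweeAAAH => wweeeAAH => wweeeeAH => wweeeeeH => wweeeeew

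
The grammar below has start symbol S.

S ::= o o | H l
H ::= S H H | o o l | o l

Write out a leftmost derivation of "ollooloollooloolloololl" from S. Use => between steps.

S => Hl => SHHl => HlHHl => SHHlHHl => HlHHlHHl => SHHlHHlHHl => HlHHlHHlHHl => ollHHlHHlHHl => olloolHlHHlHHl => ollooloollHHlHHl => ollooloolloolHlHHl => ollooloollooloollHHl => ollooloollooloolloolHl => ollooloollooloolloololl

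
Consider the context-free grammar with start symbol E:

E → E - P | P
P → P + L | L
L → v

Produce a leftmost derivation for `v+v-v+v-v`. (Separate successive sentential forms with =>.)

E => E-P   [E → E - P]
E-P => E-P-P   [E → E - P]
E-P-P => P-P-P   [E → P]
P-P-P => P+L-P-P   [P → P + L]
P+L-P-P => L+L-P-P   [P → L]
L+L-P-P => v+L-P-P   [L → v]
v+L-P-P => v+v-P-P   [L → v]
v+v-P-P => v+v-P+L-P   [P → P + L]
v+v-P+L-P => v+v-L+L-P   [P → L]
v+v-L+L-P => v+v-v+L-P   [L → v]
v+v-v+L-P => v+v-v+v-P   [L → v]
v+v-v+v-P => v+v-v+v-L   [P → L]
v+v-v+v-L => v+v-v+v-v   [L → v]

E => E-P => E-P-P => P-P-P => P+L-P-P => L+L-P-P => v+L-P-P => v+v-P-P => v+v-P+L-P => v+v-L+L-P => v+v-v+L-P => v+v-v+v-P => v+v-v+v-L => v+v-v+v-v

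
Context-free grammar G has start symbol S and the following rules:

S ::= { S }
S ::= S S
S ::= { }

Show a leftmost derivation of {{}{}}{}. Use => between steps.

S => SS   [S ::= S S]
SS => {S}S   [S ::= { S }]
{S}S => {SS}S   [S ::= S S]
{SS}S => {{}S}S   [S ::= { }]
{{}S}S => {{}{}}S   [S ::= { }]
{{}{}}S => {{}{}}{}   [S ::= { }]

S=>SS=>{S}S=>{SS}S=>{{}S}S=>{{}{}}S=>{{}{}}{}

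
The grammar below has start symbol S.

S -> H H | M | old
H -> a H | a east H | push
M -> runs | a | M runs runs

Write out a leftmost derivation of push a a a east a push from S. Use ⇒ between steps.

S ⇒ H H   [S -> H H]
H H ⇒ push H   [H -> push]
push H ⇒ push a H   [H -> a H]
push a H ⇒ push a a H   [H -> a H]
push a a H ⇒ push a a a east H   [H -> a east H]
push a a a east H ⇒ push a a a east a H   [H -> a H]
push a a a east a H ⇒ push a a a east a push   [H -> push]

S ⇒ H H ⇒ push H ⇒ push a H ⇒ push a a H ⇒ push a a a east H ⇒ push a a a east a H ⇒ push a a a east a push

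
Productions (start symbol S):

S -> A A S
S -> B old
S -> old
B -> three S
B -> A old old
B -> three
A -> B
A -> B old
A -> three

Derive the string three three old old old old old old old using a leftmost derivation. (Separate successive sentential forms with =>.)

S => A A S => three A S => three B S => three A old old S => three B old old S => three A old old old old S => three B old old old old S => three A old old old old old old S => three three old old old old old old S => three three old old old old old old old

S => A A S   [S -> A A S]
A A S => three A S   [A -> three]
three A S => three B S   [A -> B]
three B S => three A old old S   [B -> A old old]
three A old old S => three B old old S   [A -> B]
three B old old S => three A old old old old S   [B -> A old old]
three A old old old old S => three B old old old old S   [A -> B]
three B old old old old S => three A old old old old old old S   [B -> A old old]
three A old old old old old old S => three three old old old old old old S   [A -> three]
three three old old old old old old S => three three old old old old old old old   [S -> old]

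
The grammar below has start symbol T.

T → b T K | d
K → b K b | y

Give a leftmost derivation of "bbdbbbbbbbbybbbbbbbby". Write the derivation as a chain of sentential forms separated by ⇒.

T ⇒ bTK   [T → b T K]
bTK ⇒ bbTKK   [T → b T K]
bbTKK ⇒ bbdKK   [T → d]
bbdKK ⇒ bbdbKbK   [K → b K b]
bbdbKbK ⇒ bbdbbKbbK   [K → b K b]
bbdbbKbbK ⇒ bbdbbbKbbbK   [K → b K b]
bbdbbbKbbbK ⇒ bbdbbbbKbbbbK   [K → b K b]
bbdbbbbKbbbbK ⇒ bbdbbbbbKbbbbbK   [K → b K b]
bbdbbbbbKbbbbbK ⇒ bbdbbbbbbKbbbbbbK   [K → b K b]
bbdbbbbbbKbbbbbbK ⇒ bbdbbbbbbbKbbbbbbbK   [K → b K b]
bbdbbbbbbbKbbbbbbbK ⇒ bbdbbbbbbbbKbbbbbbbbK   [K → b K b]
bbdbbbbbbbbKbbbbbbbbK ⇒ bbdbbbbbbbbybbbbbbbbK   [K → y]
bbdbbbbbbbbybbbbbbbbK ⇒ bbdbbbbbbbbybbbbbbbby   [K → y]

T⇒bTK⇒bbTKK⇒bbdKK⇒bbdbKbK⇒bbdbbKbbK⇒bbdbbbKbbbK⇒bbdbbbbKbbbbK⇒bbdbbbbbKbbbbbK⇒bbdbbbbbbKbbbbbbK⇒bbdbbbbbbbKbbbbbbbK⇒bbdbbbbbbbbKbbbbbbbbK⇒bbdbbbbbbbbybbbbbbbbK⇒bbdbbbbbbbbybbbbbbbby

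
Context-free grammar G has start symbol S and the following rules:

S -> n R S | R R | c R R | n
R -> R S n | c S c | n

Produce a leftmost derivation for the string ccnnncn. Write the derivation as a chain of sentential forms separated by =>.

S => cRR => ccScR => ccnRScR => ccnnScR => ccnnncR => ccnnncn

S => cRR   [S -> c R R]
cRR => ccScR   [R -> c S c]
ccScR => ccnRScR   [S -> n R S]
ccnRScR => ccnnScR   [R -> n]
ccnnScR => ccnnncR   [S -> n]
ccnnncR => ccnnncn   [R -> n]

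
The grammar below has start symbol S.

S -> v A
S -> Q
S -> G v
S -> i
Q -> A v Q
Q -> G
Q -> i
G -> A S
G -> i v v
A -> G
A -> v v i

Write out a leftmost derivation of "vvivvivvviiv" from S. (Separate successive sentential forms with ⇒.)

S ⇒ Gv ⇒ ASv ⇒ vviSv ⇒ vviQv ⇒ vviGv ⇒ vviASv ⇒ vviGSv ⇒ vviASSv ⇒ vvivviSSv ⇒ vvivvivASv ⇒ vvivvivvviSv ⇒ vvivvivvviiv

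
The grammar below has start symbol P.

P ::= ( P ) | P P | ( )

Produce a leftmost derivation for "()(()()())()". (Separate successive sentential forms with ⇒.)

P⇒PP⇒()P⇒()PP⇒()(P)P⇒()(PP)P⇒()(PPP)P⇒()(()PP)P⇒()(()()P)P⇒()(()()())P⇒()(()()())()

P ⇒ PP   [P ::= P P]
PP ⇒ ()P   [P ::= ( )]
()P ⇒ ()PP   [P ::= P P]
()PP ⇒ ()(P)P   [P ::= ( P )]
()(P)P ⇒ ()(PP)P   [P ::= P P]
()(PP)P ⇒ ()(PPP)P   [P ::= P P]
()(PPP)P ⇒ ()(()PP)P   [P ::= ( )]
()(()PP)P ⇒ ()(()()P)P   [P ::= ( )]
()(()()P)P ⇒ ()(()()())P   [P ::= ( )]
()(()()())P ⇒ ()(()()())()   [P ::= ( )]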